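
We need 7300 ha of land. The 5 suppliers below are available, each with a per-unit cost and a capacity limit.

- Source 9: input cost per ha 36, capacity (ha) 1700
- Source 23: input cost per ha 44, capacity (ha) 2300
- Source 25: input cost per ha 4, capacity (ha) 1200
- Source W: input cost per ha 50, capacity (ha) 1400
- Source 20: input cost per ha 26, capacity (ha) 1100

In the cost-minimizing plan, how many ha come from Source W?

Use suppliers in increasing cost order.
Source 25 (4): use full 1200 ; 6100 ha to go.
Source 20 at 26: take all 1100 ha ; 5000 still needed.
Source 9 at 36: take all 1700 ha ; 3300 still needed.
Source 23 (44): use full 2300 ; 1000 ha to go.
Source W (50): take the remaining 1000 ; done.

1000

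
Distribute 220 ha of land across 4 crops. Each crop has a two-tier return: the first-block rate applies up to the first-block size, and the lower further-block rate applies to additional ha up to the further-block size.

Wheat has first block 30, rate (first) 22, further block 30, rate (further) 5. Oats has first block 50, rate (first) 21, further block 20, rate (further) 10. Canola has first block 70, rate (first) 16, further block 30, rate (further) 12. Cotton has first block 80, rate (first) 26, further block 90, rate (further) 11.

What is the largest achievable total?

Rank every tier by rate: Cotton/first 26 > Wheat/first 22 > Oats/first 21 > Canola/first 16 > Canola/second 12 > Cotton/second 11 > Oats/second 10 > Wheat/second 5.
Fill Cotton first block (80 at 26) → 140 left.
Wheat/first (22): +30 → 110 left.
Oats first at 21: fill all 50 → 60 left.
60 remain; put them into Canola first at 16.
Total = 26×80 + 22×30 + 21×50 + 16×60 = 4750.

4750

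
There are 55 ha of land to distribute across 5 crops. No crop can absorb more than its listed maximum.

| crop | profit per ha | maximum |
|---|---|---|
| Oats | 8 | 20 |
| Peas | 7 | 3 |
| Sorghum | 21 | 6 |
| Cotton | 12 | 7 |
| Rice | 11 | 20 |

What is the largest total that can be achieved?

Order the crops by profit per ha: Sorghum 21 > Cotton 12 > Rice 11 > Oats 8 > Peas 7.
Sorghum takes 6 to reach its cap of 6 ; 49 left.
Cotton: +7 to 7 (cap) ; 42 left.
Rice takes 20 to reach its cap of 20 ; 22 left.
Oats takes 20 to reach its cap of 20 ; 2 left.
Only 2 left; Peas takes them to reach 2.
Total = 8×20 + 7×2 + 21×6 + 12×7 + 11×20 = 604.

604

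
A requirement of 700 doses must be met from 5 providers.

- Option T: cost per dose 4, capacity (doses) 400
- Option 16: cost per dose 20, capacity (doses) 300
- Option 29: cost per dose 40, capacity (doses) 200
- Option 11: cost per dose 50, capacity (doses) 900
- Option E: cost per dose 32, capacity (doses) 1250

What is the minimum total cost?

7600

Use providers in increasing cost order.
Option T at 4: take all 400 doses → 300 still needed.
Option 16 at 20: take all 300 doses → 0 still needed.
Option E, Option 29, Option 11: unused.
Cost = 400×4 + 300×20 = 7600.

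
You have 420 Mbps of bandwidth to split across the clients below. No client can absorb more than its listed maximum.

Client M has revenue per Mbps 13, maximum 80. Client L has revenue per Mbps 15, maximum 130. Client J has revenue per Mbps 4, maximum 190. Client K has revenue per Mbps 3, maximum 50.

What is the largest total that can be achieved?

Order the clients by revenue per Mbps: Client L 15 > Client M 13 > Client J 4 > Client K 3.
Give Client L 130 to hit its cap of 130 → 290 left.
Client M takes 80 to reach its cap of 80 → 210 left.
Give Client J 190 to hit its cap of 190 → 20 left.
Client K: +20 (room for 50) → 20. Pool exhausted.
Total = 13×80 + 15×130 + 4×190 + 3×20 = 3810.

3810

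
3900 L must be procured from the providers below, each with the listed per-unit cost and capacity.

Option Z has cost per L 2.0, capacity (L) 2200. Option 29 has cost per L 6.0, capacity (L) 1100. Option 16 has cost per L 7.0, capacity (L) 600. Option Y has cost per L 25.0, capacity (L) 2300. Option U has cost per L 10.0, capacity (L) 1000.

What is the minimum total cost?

15200

Fill from the cheapest provider first.
Option Z at 2.0: take all 2200 L — 1700 still needed.
Option 29 at 6.0: take all 1100 L — 600 still needed.
Option 16 at 7.0: take all 600 L — 0 still needed.
Option U, Option Y: unused.
Cost = 2200×2.0 + 1100×6.0 + 600×7.0 = 15200.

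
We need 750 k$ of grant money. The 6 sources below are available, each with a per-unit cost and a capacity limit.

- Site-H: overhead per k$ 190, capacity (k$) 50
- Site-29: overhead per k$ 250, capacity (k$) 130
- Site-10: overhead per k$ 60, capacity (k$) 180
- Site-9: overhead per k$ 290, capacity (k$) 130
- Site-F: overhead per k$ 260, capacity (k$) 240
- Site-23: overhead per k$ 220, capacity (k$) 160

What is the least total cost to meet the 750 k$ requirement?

Use sources in increasing cost order.
Take 180 from Site-10 at 60 — need 570 more.
Site-H at 190: take all 50 k$ — 520 still needed.
Site-23 at 220: take all 160 k$ — 360 still needed.
Site-29 (250): use full 130 — 230 k$ to go.
Take 230 from Site-F at 260 to finish.
Site-9: unused.
Cost = 180×60 + 50×190 + 160×220 + 130×250 + 230×260 = 147800.

147800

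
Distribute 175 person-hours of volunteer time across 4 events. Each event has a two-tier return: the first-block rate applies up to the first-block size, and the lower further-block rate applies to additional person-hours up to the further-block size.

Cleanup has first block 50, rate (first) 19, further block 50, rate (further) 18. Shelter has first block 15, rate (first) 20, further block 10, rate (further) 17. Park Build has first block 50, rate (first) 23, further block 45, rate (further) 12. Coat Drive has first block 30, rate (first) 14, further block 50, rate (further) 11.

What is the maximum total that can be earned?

3470

Order all 8 blocks by rate: Park Build/tier1 23 > Shelter/tier1 20 > Cleanup/tier1 19 > Cleanup/tier2 18 > Shelter/tier2 17 > Coat Drive/tier1 14 > Park Build/tier2 12 > Coat Drive/tier2 11.
Park Build tier1 at 23: fill all 50 ; 125 left.
Shelter/tier1 (20): +15 ; 110 left.
Cleanup tier1 at 19: fill all 50 ; 60 left.
Cleanup tier2 at 18: fill all 50 ; 10 left.
Fill Shelter tier2 block (10 at 17) ; 0 left.
Total = 23×50 + 20×15 + 19×50 + 18×50 + 17×10 = 3470.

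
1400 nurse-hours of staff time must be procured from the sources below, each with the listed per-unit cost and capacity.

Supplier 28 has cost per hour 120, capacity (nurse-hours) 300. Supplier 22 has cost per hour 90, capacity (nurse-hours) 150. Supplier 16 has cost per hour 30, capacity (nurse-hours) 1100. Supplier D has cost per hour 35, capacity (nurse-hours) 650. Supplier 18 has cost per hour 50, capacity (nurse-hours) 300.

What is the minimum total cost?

Use sources in increasing cost order.
Supplier 16 at 30: take all 1100 nurse-hours → 300 still needed.
Supplier D (35): take the remaining 300 → done.
Supplier 18, Supplier 22, Supplier 28: unused.
Cost = 1100×30 + 300×35 = 43500.

43500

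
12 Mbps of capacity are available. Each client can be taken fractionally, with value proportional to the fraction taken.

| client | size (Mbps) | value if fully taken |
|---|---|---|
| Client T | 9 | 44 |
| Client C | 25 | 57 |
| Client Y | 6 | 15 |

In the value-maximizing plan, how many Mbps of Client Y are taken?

3

Rank by value-to-size ratio: Client T 44/9≈4.89, Client Y 15/6≈2.5, Client C 57/25≈2.28.
All 9 Mbps of Client T fit (value 44) — 3 remain.
Only 3 Mbps remain; take 3/6 of Client Y for value 15×3/6 = 7.5.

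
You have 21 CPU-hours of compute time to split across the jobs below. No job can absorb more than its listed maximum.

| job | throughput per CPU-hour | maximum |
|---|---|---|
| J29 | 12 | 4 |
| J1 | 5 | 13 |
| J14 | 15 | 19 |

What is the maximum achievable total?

Order the jobs by throughput per CPU-hour: J14 15 > J29 12 > J1 5.
J14: +19 to 19 (cap) ; 2 left.
Only 2 left; J29 takes them to reach 2.
Total = 12×2 + 15×19 = 309.

309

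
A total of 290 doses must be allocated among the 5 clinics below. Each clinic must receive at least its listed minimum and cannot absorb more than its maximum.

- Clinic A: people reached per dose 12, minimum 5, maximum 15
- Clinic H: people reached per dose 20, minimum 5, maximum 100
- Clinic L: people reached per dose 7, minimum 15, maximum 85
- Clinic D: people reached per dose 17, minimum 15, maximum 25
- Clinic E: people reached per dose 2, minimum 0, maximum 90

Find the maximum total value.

3330

Meeting every minimum uses 5+5+15+15+0 = 40 doses, leaving 250.
Rank by people reached per dose: Clinic H 20 > Clinic D 17 > Clinic A 12 > Clinic L 7 > Clinic E 2.
Clinic H: +95 to 100 (cap) — 155 left.
Clinic D: +10 to 25 (cap) — 145 left.
Clinic A takes 10 more to reach its cap of 15 — 135 left.
Clinic L: +70 to 85 (cap) — 65 left.
Only 65 left; Clinic E takes them to reach 65.
Total = 12×15 + 20×100 + 7×85 + 17×25 + 2×65 = 3330.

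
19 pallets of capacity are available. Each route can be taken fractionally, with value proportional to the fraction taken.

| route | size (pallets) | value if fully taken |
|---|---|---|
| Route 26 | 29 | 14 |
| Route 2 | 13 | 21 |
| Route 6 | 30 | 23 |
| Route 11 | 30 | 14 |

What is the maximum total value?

25.6

Best value per unit of size first: Route 2 21/13≈1.62, Route 6 23/30≈0.767, Route 26 14/29≈0.483, Route 11 14/30≈0.467.
Route 2: take in full, 13 pallets for value 21 ; 6 left.
Only 6 pallets remain; take 6/30 of Route 6 for value 23×6/30 = 4.6.
Total value = 25.6.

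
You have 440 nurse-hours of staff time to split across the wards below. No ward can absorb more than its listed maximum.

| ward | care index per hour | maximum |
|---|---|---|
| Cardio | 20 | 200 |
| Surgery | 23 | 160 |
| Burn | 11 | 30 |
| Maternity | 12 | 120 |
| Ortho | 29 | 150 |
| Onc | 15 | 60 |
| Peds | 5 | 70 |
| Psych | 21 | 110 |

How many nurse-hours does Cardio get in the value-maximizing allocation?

Highest care index per hour first: Ortho 29 > Surgery 23 > Psych 21 > Cardio 20 > Onc 15 > Maternity 12 > Burn 11 > Peds 5.
Give Ortho 150 to hit its cap of 150 ; 290 left.
Surgery takes 160 to reach its cap of 160 ; 130 left.
Give Psych 110 to hit its cap of 110 ; 20 left.
Cardio has room for 200 but only 20 remain, so it gets 20.

20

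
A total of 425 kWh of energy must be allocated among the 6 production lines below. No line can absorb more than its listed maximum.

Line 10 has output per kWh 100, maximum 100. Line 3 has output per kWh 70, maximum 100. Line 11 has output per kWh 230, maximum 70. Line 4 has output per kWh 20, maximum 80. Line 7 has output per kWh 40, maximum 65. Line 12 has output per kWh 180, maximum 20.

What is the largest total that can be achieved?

Rank by output per kWh: Line 11 230 > Line 12 180 > Line 10 100 > Line 3 70 > Line 7 40 > Line 4 20.
Line 11: +70 to 70 (cap) — 355 left.
Line 12: +20 to 20 (cap) — 335 left.
Line 10: +100 to 100 (cap) — 235 left.
Give Line 3 100 to hit its cap of 100 — 135 left.
Line 7 takes 65 to reach its cap of 65 — 70 left.
Line 4 has room for 80 but only 70 remain, so it gets 70.
Total = 100×100 + 70×100 + 230×70 + 20×70 + 40×65 + 180×20 = 40700.

40700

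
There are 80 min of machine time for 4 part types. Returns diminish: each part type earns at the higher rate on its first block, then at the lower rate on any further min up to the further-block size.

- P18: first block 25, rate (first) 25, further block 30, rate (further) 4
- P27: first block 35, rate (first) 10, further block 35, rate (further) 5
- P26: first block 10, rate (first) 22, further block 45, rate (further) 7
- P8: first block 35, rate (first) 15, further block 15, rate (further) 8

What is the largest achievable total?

1470

Treat each block as its own option and order by rate: P18/T1 25 > P26/T1 22 > P8/T1 15 > P27/T1 10 > P8/T2 8 > P26/T2 7 > P27/T2 5 > P18/T2 4.
P18/T1 (25): +25 → 55 left.
Fill P26 T1 block (10 at 22) → 45 left.
P8/T1 (15): +35 → 10 left.
10 remain; put them into P27 T1 at 10.
Total = 25×25 + 22×10 + 15×35 + 10×10 = 1470.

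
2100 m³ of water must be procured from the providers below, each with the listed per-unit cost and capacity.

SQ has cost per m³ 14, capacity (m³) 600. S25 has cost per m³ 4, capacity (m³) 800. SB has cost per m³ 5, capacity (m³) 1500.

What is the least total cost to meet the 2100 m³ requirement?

Use providers in increasing cost order.
S25 at 4: take all 800 m³ ; 1300 still needed.
Take 1300 from SB at 5 to finish.
SQ: unused.
Cost = 800×4 + 1300×5 = 9700.

9700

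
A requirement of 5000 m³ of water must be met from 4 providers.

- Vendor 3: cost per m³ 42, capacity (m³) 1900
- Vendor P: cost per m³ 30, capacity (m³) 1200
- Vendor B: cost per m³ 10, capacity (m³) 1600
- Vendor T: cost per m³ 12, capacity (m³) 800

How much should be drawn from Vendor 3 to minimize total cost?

1400

Use providers in increasing cost order.
Vendor B at 10: take all 1600 m³ — 3400 still needed.
Vendor T at 12: take all 800 m³ — 2600 still needed.
Vendor P (30): use full 1200 — 1400 m³ to go.
Vendor 3 at 42: take 1400 of its 1900 — requirement met.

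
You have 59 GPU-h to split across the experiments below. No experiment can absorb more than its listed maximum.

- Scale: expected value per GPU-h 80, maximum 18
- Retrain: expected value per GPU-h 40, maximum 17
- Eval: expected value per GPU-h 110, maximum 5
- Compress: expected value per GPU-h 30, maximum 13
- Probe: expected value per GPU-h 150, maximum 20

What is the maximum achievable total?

5630

Rank by expected value per GPU-h: Probe 150 > Eval 110 > Scale 80 > Retrain 40 > Compress 30.
Probe: +20 to 20 (cap) — 39 left.
Give Eval 5 to hit its cap of 5 — 34 left.
Scale: +18 to 18 (cap) — 16 left.
Only 16 left; Retrain takes them to reach 16.
Total = 80×18 + 40×16 + 110×5 + 150×20 = 5630.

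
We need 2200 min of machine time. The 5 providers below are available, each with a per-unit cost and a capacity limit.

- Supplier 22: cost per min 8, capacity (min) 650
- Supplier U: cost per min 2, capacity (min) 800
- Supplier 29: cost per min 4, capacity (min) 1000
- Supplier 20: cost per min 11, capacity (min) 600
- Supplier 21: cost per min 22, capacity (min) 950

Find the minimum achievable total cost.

Use providers in increasing cost order.
Supplier U at 2: take all 800 min ; 1400 still needed.
Take 1000 from Supplier 29 at 4 ; need 400 more.
Supplier 22 at 8: take 400 of its 650 ; requirement met.
Supplier 20, Supplier 21: unused.
Cost = 800×2 + 1000×4 + 400×8 = 8800.

8800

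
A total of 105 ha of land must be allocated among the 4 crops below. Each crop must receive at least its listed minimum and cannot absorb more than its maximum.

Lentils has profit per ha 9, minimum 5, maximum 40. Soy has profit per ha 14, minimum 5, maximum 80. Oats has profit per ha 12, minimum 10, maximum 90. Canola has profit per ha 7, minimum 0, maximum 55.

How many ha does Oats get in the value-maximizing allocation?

Meeting every minimum uses 5+5+10+0 = 20 ha, leaving 85.
Rank by profit per ha: Soy 14 > Oats 12 > Lentils 9 > Canola 7.
Soy: +75 to 80 (cap) — 10 left.
Oats: +10 (room for 80) → 20. Pool exhausted.

20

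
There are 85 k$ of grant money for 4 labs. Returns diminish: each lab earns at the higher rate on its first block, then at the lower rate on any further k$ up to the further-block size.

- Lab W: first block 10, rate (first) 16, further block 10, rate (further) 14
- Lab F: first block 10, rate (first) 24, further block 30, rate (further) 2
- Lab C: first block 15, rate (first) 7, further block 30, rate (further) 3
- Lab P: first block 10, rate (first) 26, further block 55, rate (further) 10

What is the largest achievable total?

1250

Rank every tier by rate: Lab P/first 26 > Lab F/first 24 > Lab W/first 16 > Lab W/second 14 > Lab P/second 10 > Lab C/first 7 > Lab C/second 3 > Lab F/second 2.
Lab P first at 26: fill all 10 → 75 left.
Lab F first at 24: fill all 10 → 65 left.
Lab W/first (16): +10 → 55 left.
Lab W second at 14: fill all 10 → 45 left.
Lab P second at 10: only 45 left, fill 45.
Total = 26×10 + 24×10 + 16×10 + 14×10 + 10×45 = 1250.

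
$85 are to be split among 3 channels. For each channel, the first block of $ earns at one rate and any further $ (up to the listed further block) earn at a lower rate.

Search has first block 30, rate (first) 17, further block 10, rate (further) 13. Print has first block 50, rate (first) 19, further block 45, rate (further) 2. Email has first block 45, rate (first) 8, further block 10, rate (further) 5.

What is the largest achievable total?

1525

Rank every tier by rate: Print/tier1 19 > Search/tier1 17 > Search/tier2 13 > Email/tier1 8 > Email/tier2 5 > Print/tier2 2.
Print/tier1 (19): +50 — 35 left.
Search tier1 at 17: fill all 30 — 5 left.
5 remain; put them into Search tier2 at 13.
Total = 19×50 + 17×30 + 13×5 = 1525.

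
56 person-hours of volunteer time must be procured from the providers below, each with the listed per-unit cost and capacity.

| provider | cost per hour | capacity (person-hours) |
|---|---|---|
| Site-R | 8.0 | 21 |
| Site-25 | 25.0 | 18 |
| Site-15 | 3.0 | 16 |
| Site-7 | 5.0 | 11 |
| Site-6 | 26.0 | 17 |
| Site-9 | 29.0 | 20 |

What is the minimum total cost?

Use providers in increasing cost order.
Site-15 at 3.0: take all 16 person-hours → 40 still needed.
Site-7 at 5.0: take all 11 person-hours → 29 still needed.
Site-R (8.0): use full 21 → 8 person-hours to go.
Take 8 from Site-25 at 25.0 to finish.
Site-6, Site-9: unused.
Cost = 16×3.0 + 11×5.0 + 21×8.0 + 8×25.0 = 471.

471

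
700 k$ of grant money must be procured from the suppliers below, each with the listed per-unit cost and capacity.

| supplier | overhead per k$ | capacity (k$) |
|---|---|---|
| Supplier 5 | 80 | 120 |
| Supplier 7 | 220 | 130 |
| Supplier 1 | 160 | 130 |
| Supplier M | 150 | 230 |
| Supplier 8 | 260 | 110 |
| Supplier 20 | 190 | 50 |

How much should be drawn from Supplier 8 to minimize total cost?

Fill from the cheapest supplier first.
Supplier 5 (80): use full 120 — 580 k$ to go.
Supplier M at 150: take all 230 k$ — 350 still needed.
Take 130 from Supplier 1 at 160 — need 220 more.
Supplier 20 (190): use full 50 — 170 k$ to go.
Take 130 from Supplier 7 at 220 — need 40 more.
Supplier 8 at 260: take 40 of its 110 — requirement met.

40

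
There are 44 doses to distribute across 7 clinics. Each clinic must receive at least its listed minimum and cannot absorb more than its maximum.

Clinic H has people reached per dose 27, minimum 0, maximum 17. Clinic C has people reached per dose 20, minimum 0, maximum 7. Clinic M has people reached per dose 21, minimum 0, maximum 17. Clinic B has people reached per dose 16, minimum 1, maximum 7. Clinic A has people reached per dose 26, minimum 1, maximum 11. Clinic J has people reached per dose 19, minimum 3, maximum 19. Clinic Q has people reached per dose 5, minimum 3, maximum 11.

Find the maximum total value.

Meeting every minimum uses 0+0+0+1+1+3+3 = 8 doses, leaving 36.
Highest people reached per dose first: Clinic H 27 > Clinic A 26 > Clinic M 21 > Clinic C 20 > Clinic J 19 > Clinic B 16 > Clinic Q 5.
Clinic H: +17 to 17 (cap) — 19 left.
Clinic A: +10 to 11 (cap) — 9 left.
Clinic M: +9 (room for 17) → 9. Pool exhausted.
Total = 27×17 + 21×9 + 16×1 + 26×11 + 19×3 + 5×3 = 1022.

1022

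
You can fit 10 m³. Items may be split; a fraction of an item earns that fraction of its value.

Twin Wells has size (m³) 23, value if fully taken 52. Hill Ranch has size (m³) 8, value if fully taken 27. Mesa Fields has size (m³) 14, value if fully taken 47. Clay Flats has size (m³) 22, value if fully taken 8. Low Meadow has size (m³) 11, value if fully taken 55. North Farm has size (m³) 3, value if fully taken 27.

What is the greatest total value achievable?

Rank by value-to-size ratio: North Farm 27/3≈9, Low Meadow 55/11≈5, Hill Ranch 27/8≈3.38, Mesa Fields 47/14≈3.36, Twin Wells 52/23≈2.26, Clay Flats 8/22≈0.364.
North Farm: take in full, 3 m³ for value 27 ; 7 left.
Fill the last 7 m³ with part of Low Meadow: 7/11 of it earns 35.
Total value = 62.

62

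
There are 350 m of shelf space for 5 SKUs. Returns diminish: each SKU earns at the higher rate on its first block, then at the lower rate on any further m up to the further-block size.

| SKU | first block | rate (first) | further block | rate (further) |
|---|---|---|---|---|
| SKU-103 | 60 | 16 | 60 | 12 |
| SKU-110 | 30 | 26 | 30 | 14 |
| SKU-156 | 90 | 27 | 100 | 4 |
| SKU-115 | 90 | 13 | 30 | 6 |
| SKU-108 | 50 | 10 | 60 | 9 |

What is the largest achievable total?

6360

Rank every tier by rate: SKU-156/first 27 > SKU-110/first 26 > SKU-103/first 16 > SKU-110/second 14 > SKU-115/first 13 > SKU-103/second 12 > SKU-108/first 10 > SKU-108/second 9 > SKU-115/second 6 > SKU-156/second 4.
SKU-156 first at 27: fill all 90 — 260 left.
SKU-110/first (26): +30 — 230 left.
SKU-103/first (16): +60 — 170 left.
Fill SKU-110 second block (30 at 14) — 140 left.
Fill SKU-115 first block (90 at 13) — 50 left.
SKU-103/second: +50 of 60 at 12; pool empty.
Total = 27×90 + 26×30 + 16×60 + 14×30 + 13×90 + 12×50 = 6360.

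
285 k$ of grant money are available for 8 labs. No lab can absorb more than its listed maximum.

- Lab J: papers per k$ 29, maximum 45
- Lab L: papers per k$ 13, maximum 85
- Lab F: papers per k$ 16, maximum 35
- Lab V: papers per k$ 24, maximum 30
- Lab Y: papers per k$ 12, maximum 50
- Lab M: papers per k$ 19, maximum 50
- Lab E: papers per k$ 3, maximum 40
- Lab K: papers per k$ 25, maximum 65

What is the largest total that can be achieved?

5940

Rank by papers per k$: Lab J 29 > Lab K 25 > Lab V 24 > Lab M 19 > Lab F 16 > Lab L 13 > Lab Y 12 > Lab E 3.
Lab J: +45 to 45 (cap) ; 240 left.
Lab K takes 65 to reach its cap of 65 ; 175 left.
Lab V: +30 to 30 (cap) ; 145 left.
Give Lab M 50 to hit its cap of 50 ; 95 left.
Give Lab F 35 to hit its cap of 35 ; 60 left.
Lab L has room for 85 but only 60 remain, so it gets 60.
Total = 29×45 + 13×60 + 16×35 + 24×30 + 19×50 + 25×65 = 5940.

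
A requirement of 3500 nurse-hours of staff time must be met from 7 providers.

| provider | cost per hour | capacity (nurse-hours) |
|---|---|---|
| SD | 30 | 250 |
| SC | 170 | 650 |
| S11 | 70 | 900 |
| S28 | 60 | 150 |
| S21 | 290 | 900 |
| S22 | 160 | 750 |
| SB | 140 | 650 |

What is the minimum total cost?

Fill from the cheapest provider first.
SD at 30: take all 250 nurse-hours — 3250 still needed.
Take 150 from S28 at 60 — need 3100 more.
S11 (70): use full 900 — 2200 nurse-hours to go.
SB (140): use full 650 — 1550 nurse-hours to go.
S22 at 160: take all 750 nurse-hours — 800 still needed.
Take 650 from SC at 170 — need 150 more.
Take 150 from S21 at 290 to finish.
Cost = 250×30 + 150×60 + 900×70 + 650×140 + 750×160 + 650×170 + 150×290 = 444500.

444500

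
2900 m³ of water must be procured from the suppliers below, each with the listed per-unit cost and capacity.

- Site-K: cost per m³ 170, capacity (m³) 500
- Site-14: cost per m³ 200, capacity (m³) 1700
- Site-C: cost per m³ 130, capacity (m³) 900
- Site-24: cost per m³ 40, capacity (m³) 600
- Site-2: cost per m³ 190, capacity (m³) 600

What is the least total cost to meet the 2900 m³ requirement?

Cheapest first:
Site-24 (40): use full 600 → 2300 m³ to go.
Site-C at 130: take all 900 m³ → 1400 still needed.
Site-K (170): use full 500 → 900 m³ to go.
Site-2 (190): use full 600 → 300 m³ to go.
Take 300 from Site-14 at 200 to finish.
Cost = 600×40 + 900×130 + 500×170 + 600×190 + 300×200 = 400000.

400000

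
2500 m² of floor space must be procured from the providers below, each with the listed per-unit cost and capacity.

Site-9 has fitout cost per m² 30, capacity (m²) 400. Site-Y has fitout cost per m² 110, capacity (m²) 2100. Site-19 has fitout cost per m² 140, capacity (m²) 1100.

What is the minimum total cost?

243000

Cheapest first:
Take 400 from Site-9 at 30 — need 2100 more.
Site-Y (110): use full 2100 — 0 m² to go.
Site-19: unused.
Cost = 400×30 + 2100×110 = 243000.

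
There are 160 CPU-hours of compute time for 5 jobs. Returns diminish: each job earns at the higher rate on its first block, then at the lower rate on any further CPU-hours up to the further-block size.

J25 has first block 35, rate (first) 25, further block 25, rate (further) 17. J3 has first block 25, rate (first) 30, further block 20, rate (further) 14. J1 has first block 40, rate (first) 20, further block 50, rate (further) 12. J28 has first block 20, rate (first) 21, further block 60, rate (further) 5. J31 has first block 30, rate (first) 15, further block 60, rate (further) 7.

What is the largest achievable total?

3495

Order all 10 blocks by rate: J3/first 30 > J25/first 25 > J28/first 21 > J1/first 20 > J25/second 17 > J31/first 15 > J3/second 14 > J1/second 12 > J31/second 7 > J28/second 5.
J3 first at 30: fill all 25 — 135 left.
J25/first (25): +35 — 100 left.
J28/first (21): +20 — 80 left.
J1/first (20): +40 — 40 left.
J25 second at 17: fill all 25 — 15 left.
J31/first: +15 of 30 at 15; pool empty.
Total = 30×25 + 25×35 + 21×20 + 20×40 + 17×25 + 15×15 = 3495.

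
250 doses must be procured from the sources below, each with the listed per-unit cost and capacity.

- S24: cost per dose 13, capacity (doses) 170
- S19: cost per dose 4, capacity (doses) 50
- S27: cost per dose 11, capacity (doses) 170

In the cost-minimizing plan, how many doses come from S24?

30

Fill from the cheapest source first.
S19 at 4: take all 50 doses ; 200 still needed.
S27 (11): use full 170 ; 30 doses to go.
Take 30 from S24 at 13 to finish.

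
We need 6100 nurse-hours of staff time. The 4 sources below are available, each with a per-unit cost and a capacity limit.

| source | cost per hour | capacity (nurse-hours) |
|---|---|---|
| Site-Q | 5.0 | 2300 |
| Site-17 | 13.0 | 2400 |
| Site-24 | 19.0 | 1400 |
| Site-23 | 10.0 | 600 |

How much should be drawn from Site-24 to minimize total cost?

Fill from the cheapest source first.
Site-Q (5.0): use full 2300 ; 3800 nurse-hours to go.
Site-23 (10.0): use full 600 ; 3200 nurse-hours to go.
Site-17 at 13.0: take all 2400 nurse-hours ; 800 still needed.
Site-24 at 19.0: take 800 of its 1400 ; requirement met.

800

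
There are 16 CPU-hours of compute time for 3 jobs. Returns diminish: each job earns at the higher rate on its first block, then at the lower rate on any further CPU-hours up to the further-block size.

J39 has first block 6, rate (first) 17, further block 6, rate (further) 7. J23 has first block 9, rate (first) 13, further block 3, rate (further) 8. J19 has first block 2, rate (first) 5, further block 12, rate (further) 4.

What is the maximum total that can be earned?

227

Treat each block as its own option and order by rate: J39/tier1 17 > J23/tier1 13 > J23/tier2 8 > J39/tier2 7 > J19/tier1 5 > J19/tier2 4.
J39/tier1 (17): +6 — 10 left.
J23/tier1 (13): +9 — 1 left.
1 remain; put them into J23 tier2 at 8.
Total = 17×6 + 13×9 + 8×1 = 227.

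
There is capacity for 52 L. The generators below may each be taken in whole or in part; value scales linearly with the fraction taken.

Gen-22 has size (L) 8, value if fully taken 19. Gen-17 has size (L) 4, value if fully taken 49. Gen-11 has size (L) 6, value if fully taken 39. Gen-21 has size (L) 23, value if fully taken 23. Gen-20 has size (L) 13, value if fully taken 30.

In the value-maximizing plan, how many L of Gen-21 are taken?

Rank by value-to-size ratio: Gen-17 49/4≈12.2, Gen-11 39/6≈6.5, Gen-22 19/8≈2.38, Gen-20 30/13≈2.31, Gen-21 23/23≈1.
Take all of Gen-17 (4 L, value 49) — 48 L left.
Take all of Gen-11 (6 L, value 39) — 42 L left.
Take all of Gen-22 (8 L, value 19) — 34 L left.
All 13 L of Gen-20 fit (value 30) — 21 remain.
Only 21 L remain; take 21/23 of Gen-21 for value 23×21/23 = 21.

21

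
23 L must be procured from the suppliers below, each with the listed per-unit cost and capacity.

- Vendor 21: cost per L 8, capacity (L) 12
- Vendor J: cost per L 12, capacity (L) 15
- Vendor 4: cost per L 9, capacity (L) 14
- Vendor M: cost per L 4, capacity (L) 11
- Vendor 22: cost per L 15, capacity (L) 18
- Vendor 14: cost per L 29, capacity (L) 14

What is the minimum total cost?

Cheapest first:
Vendor M at 4: take all 11 L — 12 still needed.
Vendor 21 (8): use full 12 — 0 L to go.
Vendor 4, Vendor J, Vendor 22, Vendor 14: unused.
Cost = 11×4 + 12×8 = 140.

140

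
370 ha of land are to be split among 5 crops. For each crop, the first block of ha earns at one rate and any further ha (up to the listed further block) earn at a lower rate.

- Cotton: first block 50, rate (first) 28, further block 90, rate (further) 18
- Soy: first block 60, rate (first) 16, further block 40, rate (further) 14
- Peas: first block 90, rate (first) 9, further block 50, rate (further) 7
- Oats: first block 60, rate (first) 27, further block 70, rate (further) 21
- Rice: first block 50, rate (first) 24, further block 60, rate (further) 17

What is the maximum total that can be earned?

8160

Rank every tier by rate: Cotton/tier1 28 > Oats/tier1 27 > Rice/tier1 24 > Oats/tier2 21 > Cotton/tier2 18 > Rice/tier2 17 > Soy/tier1 16 > Soy/tier2 14 > Peas/tier1 9 > Peas/tier2 7.
Cotton tier1 at 28: fill all 50 → 320 left.
Oats/tier1 (27): +60 → 260 left.
Rice tier1 at 24: fill all 50 → 210 left.
Oats/tier2 (21): +70 → 140 left.
Cotton tier2 at 18: fill all 90 → 50 left.
50 remain; put them into Rice tier2 at 17.
Total = 28×50 + 27×60 + 24×50 + 21×70 + 18×90 + 17×50 = 8160.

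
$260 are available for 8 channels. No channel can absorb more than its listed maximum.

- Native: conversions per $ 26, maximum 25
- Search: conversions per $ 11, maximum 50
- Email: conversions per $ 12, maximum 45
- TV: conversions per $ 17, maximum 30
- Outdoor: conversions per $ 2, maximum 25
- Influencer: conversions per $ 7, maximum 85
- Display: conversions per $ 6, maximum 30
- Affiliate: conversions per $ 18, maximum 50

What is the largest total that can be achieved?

3570

Order the channels by conversions per $: Native 26 > Affiliate 18 > TV 17 > Email 12 > Search 11 > Influencer 7 > Display 6 > Outdoor 2.
Native: +25 to 25 (cap) ; 235 left.
Give Affiliate 50 to hit its cap of 50 ; 185 left.
TV: +30 to 30 (cap) ; 155 left.
Email takes 45 to reach its cap of 45 ; 110 left.
Give Search 50 to hit its cap of 50 ; 60 left.
Only 60 left; Influencer takes them to reach 60.
Total = 26×25 + 11×50 + 12×45 + 17×30 + 7×60 + 18×50 = 3570.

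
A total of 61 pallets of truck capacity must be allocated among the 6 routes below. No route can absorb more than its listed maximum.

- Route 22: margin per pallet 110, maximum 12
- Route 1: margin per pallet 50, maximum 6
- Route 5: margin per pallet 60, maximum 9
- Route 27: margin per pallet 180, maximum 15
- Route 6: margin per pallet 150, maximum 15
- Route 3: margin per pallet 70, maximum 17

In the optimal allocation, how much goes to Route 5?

2

Order the routes by margin per pallet: Route 27 180 > Route 6 150 > Route 22 110 > Route 3 70 > Route 5 60 > Route 1 50.
Route 27: +15 to 15 (cap) → 46 left.
Give Route 6 15 to hit its cap of 15 → 31 left.
Route 22 takes 12 to reach its cap of 12 → 19 left.
Route 3: +17 to 17 (cap) → 2 left.
Only 2 left; Route 5 takes them to reach 2.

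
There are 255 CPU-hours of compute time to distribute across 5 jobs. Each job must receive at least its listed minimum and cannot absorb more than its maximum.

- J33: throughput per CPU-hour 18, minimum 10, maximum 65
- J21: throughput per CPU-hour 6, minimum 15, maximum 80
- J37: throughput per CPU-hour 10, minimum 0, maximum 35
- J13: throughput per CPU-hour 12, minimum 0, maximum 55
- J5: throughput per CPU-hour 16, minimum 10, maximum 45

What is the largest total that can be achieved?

Meeting every minimum uses 10+15+0+0+10 = 35 CPU-hours, leaving 220.
Order the jobs by throughput per CPU-hour: J33 18 > J5 16 > J13 12 > J37 10 > J21 6.
J33 takes 55 more to reach its cap of 65 — 165 left.
J5: +35 to 45 (cap) — 130 left.
J13: +55 to 55 (cap) — 75 left.
J37: +35 to 35 (cap) — 40 left.
J21 has room for 65 more but only 40 remain, so it gets 55.
Total = 18×65 + 6×55 + 10×35 + 12×55 + 16×45 = 3230.

3230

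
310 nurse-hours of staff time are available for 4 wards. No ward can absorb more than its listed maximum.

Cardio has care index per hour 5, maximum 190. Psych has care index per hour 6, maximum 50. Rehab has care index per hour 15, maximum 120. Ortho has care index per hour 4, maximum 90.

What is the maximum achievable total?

Highest care index per hour first: Rehab 15 > Psych 6 > Cardio 5 > Ortho 4.
Rehab takes 120 to reach its cap of 120 — 190 left.
Give Psych 50 to hit its cap of 50 — 140 left.
Only 140 left; Cardio takes them to reach 140.
Total = 5×140 + 6×50 + 15×120 = 2800.

2800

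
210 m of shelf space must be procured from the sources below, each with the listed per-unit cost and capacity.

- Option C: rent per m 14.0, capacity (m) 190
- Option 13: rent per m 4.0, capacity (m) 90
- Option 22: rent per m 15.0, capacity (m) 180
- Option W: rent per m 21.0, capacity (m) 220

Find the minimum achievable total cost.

Cheapest first:
Option 13 at 4.0: take all 90 m — 120 still needed.
Take 120 from Option C at 14.0 to finish.
Option 22, Option W: unused.
Cost = 90×4.0 + 120×14.0 = 2040.

2040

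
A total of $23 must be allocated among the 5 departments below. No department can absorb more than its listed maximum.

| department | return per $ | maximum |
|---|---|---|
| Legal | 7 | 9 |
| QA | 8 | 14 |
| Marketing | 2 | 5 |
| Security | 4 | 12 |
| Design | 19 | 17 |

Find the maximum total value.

Highest return per $ first: Design 19 > QA 8 > Legal 7 > Security 4 > Marketing 2.
Design: +17 to 17 (cap) ; 6 left.
QA: +6 (room for 14) → 6. Pool exhausted.
Total = 8×6 + 19×17 = 371.

371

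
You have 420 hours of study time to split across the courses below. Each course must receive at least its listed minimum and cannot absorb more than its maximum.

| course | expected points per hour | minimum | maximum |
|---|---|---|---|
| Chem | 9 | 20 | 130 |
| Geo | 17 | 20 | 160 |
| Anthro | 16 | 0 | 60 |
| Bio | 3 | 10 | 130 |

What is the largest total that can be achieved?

5060

Meeting every minimum uses 20+20+0+10 = 50 hours, leaving 370.
Order the courses by expected points per hour: Geo 17 > Anthro 16 > Chem 9 > Bio 3.
Geo takes 140 more to reach its cap of 160 → 230 left.
Give Anthro 60 more to hit its cap of 60 → 170 left.
Chem: +110 to 130 (cap) → 60 left.
Only 60 left; Bio takes them to reach 70.
Total = 9×130 + 17×160 + 16×60 + 3×70 = 5060.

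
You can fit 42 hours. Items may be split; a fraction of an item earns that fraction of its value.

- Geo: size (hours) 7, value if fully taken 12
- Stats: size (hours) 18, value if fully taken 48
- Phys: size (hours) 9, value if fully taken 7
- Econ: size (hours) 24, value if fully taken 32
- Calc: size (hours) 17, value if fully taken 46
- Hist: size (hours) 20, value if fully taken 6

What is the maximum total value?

106

Best value per unit of size first: Calc 46/17≈2.71, Stats 48/18≈2.67, Geo 12/7≈1.71, Econ 32/24≈1.33, Phys 7/9≈0.778, Hist 6/20≈0.3.
All 17 hours of Calc fit (value 46) → 25 remain.
Take all of Stats (18 hours, value 48) → 7 hours left.
All 7 hours of Geo fit (value 12) → 0 remain.
Total value = 106.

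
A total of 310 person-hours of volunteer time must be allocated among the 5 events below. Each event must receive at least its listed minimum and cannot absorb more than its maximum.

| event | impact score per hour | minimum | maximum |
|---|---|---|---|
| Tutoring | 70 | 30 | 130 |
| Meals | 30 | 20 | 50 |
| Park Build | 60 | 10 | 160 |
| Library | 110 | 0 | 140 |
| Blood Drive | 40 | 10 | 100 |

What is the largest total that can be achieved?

26100

Meeting every minimum uses 30+20+10+0+10 = 70 person-hours, leaving 240.
Highest impact score per hour first: Library 110 > Tutoring 70 > Park Build 60 > Blood Drive 40 > Meals 30.
Give Library 140 more to hit its cap of 140 — 100 left.
Tutoring takes 100 more to reach its cap of 130 — 0 left.
Total = 70×130 + 30×20 + 60×10 + 110×140 + 40×10 = 26100.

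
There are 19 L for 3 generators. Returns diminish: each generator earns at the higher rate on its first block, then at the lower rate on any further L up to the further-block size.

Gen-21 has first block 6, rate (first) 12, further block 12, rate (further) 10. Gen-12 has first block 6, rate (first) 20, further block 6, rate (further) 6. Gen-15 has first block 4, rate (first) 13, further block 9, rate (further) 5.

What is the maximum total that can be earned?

Treat each block as its own option and order by rate: Gen-12/first 20 > Gen-15/first 13 > Gen-21/first 12 > Gen-21/second 10 > Gen-12/second 6 > Gen-15/second 5.
Fill Gen-12 first block (6 at 20) ; 13 left.
Fill Gen-15 first block (4 at 13) ; 9 left.
Gen-21/first (12): +6 ; 3 left.
Gen-21 second at 10: only 3 left, fill 3.
Total = 20×6 + 13×4 + 12×6 + 10×3 = 274.

274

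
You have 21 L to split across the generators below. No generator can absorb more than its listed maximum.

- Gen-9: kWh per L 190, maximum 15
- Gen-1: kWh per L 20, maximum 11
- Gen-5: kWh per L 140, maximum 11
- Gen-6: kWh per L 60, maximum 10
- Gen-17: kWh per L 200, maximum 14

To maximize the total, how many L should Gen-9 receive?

Rank by kWh per L: Gen-17 200 > Gen-9 190 > Gen-5 140 > Gen-6 60 > Gen-1 20.
Gen-17: +14 to 14 (cap) — 7 left.
Gen-9: +7 (room for 15) → 7. Pool exhausted.

7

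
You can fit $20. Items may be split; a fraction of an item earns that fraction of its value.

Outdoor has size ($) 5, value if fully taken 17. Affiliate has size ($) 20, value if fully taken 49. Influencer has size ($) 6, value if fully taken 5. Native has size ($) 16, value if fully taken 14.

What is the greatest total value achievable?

Sort by value density: Outdoor 17/5≈3.4, Affiliate 49/20≈2.45, Native 14/16≈0.875, Influencer 5/6≈0.833.
Outdoor: take in full, 5 $ for value 17 → 15 left.
15 $ left: a 15/20 share of Affiliate gives 49×15/20 = 36.75.
Total value = 53.75.

53.75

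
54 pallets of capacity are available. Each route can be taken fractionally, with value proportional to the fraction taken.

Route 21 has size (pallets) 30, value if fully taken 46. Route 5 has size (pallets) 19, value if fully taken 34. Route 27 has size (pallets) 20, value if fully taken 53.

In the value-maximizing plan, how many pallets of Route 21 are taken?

15

Rank by value-to-size ratio: Route 27 53/20≈2.65, Route 5 34/19≈1.79, Route 21 46/30≈1.53.
All 20 pallets of Route 27 fit (value 53) → 34 remain.
Take all of Route 5 (19 pallets, value 34) → 15 pallets left.
15 pallets left: a 15/30 share of Route 21 gives 46×15/30 = 23.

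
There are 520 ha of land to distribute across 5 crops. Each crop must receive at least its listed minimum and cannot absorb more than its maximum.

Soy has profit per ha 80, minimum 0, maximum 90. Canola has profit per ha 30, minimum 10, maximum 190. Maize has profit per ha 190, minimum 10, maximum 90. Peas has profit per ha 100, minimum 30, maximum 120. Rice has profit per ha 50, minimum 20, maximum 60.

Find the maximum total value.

44100

Meeting every minimum uses 0+10+10+30+20 = 70 ha, leaving 450.
Highest profit per ha first: Maize 190 > Peas 100 > Soy 80 > Rice 50 > Canola 30.
Maize: +80 to 90 (cap) → 370 left.
Give Peas 90 more to hit its cap of 120 → 280 left.
Give Soy 90 more to hit its cap of 90 → 190 left.
Give Rice 40 more to hit its cap of 60 → 150 left.
Only 150 left; Canola takes them to reach 160.
Total = 80×90 + 30×160 + 190×90 + 100×120 + 50×60 = 44100.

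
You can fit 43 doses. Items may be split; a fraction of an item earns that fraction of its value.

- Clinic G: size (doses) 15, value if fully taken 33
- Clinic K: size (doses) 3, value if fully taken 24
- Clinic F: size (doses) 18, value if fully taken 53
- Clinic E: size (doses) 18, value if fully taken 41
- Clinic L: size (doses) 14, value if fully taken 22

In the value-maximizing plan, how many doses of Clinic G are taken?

Sort by value density: Clinic K 24/3≈8, Clinic F 53/18≈2.94, Clinic E 41/18≈2.28, Clinic G 33/15≈2.2, Clinic L 22/14≈1.57.
Take all of Clinic K (3 doses, value 24) — 40 doses left.
Clinic F: take in full, 18 doses for value 53 — 22 left.
Clinic E: take in full, 18 doses for value 41 — 4 left.
4 doses left: a 4/15 share of Clinic G gives 33×4/15 = 8.8.

4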